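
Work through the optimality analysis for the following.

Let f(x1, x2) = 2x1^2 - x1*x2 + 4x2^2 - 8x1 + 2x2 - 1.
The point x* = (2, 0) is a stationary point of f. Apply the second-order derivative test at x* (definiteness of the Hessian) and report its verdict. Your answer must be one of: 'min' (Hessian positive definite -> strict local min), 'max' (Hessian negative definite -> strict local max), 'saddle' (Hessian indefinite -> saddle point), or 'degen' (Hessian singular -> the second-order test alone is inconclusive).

Compute the Hessian H = grad^2 f:
  H = [[4, -1], [-1, 8]]
Verify stationarity: grad f(x*) = H x* + g = (0, 0).
Eigenvalues of H: 3.7639, 8.2361.
Both eigenvalues > 0, so H is positive definite -> x* is a strict local min.

min


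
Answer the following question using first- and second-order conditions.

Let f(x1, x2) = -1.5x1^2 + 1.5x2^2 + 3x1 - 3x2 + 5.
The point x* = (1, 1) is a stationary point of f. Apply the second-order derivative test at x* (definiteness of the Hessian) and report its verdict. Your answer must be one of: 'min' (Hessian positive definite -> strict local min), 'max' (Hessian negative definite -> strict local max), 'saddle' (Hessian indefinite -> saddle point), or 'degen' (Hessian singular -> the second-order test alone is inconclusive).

Compute the Hessian H = grad^2 f:
  H = [[-3, 0], [0, 3]]
Verify stationarity: grad f(x*) = H x* + g = (0, 0).
Eigenvalues of H: -3, 3.
Eigenvalues have mixed signs, so H is indefinite -> x* is a saddle point.

saddle


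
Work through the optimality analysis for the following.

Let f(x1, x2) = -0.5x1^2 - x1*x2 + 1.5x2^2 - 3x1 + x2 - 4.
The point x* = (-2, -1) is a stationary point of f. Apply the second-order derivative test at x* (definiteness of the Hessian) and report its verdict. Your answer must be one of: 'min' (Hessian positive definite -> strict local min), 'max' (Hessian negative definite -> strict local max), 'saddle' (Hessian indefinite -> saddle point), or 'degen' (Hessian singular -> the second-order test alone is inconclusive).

Compute the Hessian H = grad^2 f:
  H = [[-1, -1], [-1, 3]]
Verify stationarity: grad f(x*) = H x* + g = (0, 0).
Eigenvalues of H: -1.2361, 3.2361.
Eigenvalues have mixed signs, so H is indefinite -> x* is a saddle point.

saddle


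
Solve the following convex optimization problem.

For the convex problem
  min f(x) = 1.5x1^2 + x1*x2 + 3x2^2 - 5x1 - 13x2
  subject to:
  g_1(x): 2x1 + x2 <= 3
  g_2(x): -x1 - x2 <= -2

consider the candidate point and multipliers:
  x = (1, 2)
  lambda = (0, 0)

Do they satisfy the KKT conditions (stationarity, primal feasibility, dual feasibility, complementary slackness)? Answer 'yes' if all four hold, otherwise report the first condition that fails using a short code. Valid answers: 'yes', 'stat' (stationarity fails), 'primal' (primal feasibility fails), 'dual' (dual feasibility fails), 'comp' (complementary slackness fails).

Gradient of f: grad f(x) = Q x + c = (0, 0)
Constraint values g_i(x) = a_i^T x - b_i:
  g_1((1, 2)) = 1
  g_2((1, 2)) = -1
Stationarity residual: grad f(x) + sum_i lambda_i a_i = (0, 0)
  -> stationarity OK
Primal feasibility (all g_i <= 0): FAILS
Dual feasibility (all lambda_i >= 0): OK
Complementary slackness (lambda_i * g_i(x) = 0 for all i): OK

Verdict: the first failing condition is primal_feasibility -> primal.

primal


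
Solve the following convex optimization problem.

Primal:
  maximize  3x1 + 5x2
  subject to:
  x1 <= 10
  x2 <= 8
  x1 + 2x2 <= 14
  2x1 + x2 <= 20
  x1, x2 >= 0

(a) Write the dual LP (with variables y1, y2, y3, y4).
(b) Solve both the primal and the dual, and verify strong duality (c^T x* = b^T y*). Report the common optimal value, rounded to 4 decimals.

The standard primal-dual pair for 'max c^T x s.t. A x <= b, x >= 0' is:
  Dual:  min b^T y  s.t.  A^T y >= c,  y >= 0.

So the dual LP is:
  minimize  10y1 + 8y2 + 14y3 + 20y4
  subject to:
    y1 + y3 + 2y4 >= 3
    y2 + 2y3 + y4 >= 5
    y1, y2, y3, y4 >= 0

Solving the primal: x* = (8.6667, 2.6667).
  primal value c^T x* = 39.3333.
Solving the dual: y* = (0, 0, 2.3333, 0.3333).
  dual value b^T y* = 39.3333.
Strong duality: c^T x* = b^T y*. Confirmed.

39.3333


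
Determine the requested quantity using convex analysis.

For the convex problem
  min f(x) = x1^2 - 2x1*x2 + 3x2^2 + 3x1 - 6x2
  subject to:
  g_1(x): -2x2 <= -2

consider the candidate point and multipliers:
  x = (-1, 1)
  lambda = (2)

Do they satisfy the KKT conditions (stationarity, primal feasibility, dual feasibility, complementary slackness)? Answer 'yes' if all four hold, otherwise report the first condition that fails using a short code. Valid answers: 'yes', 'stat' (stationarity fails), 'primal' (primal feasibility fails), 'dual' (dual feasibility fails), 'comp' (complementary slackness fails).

Gradient of f: grad f(x) = Q x + c = (-1, 2)
Constraint values g_i(x) = a_i^T x - b_i:
  g_1((-1, 1)) = 0
Stationarity residual: grad f(x) + sum_i lambda_i a_i = (-1, -2)
  -> stationarity FAILS
Primal feasibility (all g_i <= 0): OK
Dual feasibility (all lambda_i >= 0): OK
Complementary slackness (lambda_i * g_i(x) = 0 for all i): OK

Verdict: the first failing condition is stationarity -> stat.

stat


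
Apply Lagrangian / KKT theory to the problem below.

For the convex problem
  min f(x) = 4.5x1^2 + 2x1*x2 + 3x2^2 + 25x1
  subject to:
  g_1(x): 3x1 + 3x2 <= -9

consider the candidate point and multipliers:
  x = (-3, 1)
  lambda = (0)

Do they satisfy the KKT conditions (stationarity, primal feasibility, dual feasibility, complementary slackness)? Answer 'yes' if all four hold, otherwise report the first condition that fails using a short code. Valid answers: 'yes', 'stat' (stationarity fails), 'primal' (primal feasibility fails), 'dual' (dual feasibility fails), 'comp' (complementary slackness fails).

Gradient of f: grad f(x) = Q x + c = (0, 0)
Constraint values g_i(x) = a_i^T x - b_i:
  g_1((-3, 1)) = 3
Stationarity residual: grad f(x) + sum_i lambda_i a_i = (0, 0)
  -> stationarity OK
Primal feasibility (all g_i <= 0): FAILS
Dual feasibility (all lambda_i >= 0): OK
Complementary slackness (lambda_i * g_i(x) = 0 for all i): OK

Verdict: the first failing condition is primal_feasibility -> primal.

primal


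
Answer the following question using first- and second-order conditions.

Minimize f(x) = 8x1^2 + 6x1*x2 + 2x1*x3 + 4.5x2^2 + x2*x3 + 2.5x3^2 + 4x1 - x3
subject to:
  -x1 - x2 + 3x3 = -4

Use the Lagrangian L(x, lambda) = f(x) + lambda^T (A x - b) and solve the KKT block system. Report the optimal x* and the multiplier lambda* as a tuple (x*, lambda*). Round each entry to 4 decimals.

Form the Lagrangian:
  L(x, lambda) = (1/2) x^T Q x + c^T x + lambda^T (A x - b)
Stationarity (grad_x L = 0): Q x + c + A^T lambda = 0.
Primal feasibility: A x = b.

This gives the KKT block system:
  [ Q   A^T ] [ x     ]   [-c ]
  [ A    0  ] [ lambda ] = [ b ]

Solving the linear system:
  x*      = (-0.1343, 0.4797, -1.2182)
  lambda* = (2.2933)
  f(x*)   = 4.9271

x* = (-0.1343, 0.4797, -1.2182), lambda* = (2.2933)


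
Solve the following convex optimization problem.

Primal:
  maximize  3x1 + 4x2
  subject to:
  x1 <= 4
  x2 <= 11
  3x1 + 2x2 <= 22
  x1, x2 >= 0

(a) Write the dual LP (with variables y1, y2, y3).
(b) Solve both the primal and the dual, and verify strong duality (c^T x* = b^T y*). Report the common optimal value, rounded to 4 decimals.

The standard primal-dual pair for 'max c^T x s.t. A x <= b, x >= 0' is:
  Dual:  min b^T y  s.t.  A^T y >= c,  y >= 0.

So the dual LP is:
  minimize  4y1 + 11y2 + 22y3
  subject to:
    y1 + 3y3 >= 3
    y2 + 2y3 >= 4
    y1, y2, y3 >= 0

Solving the primal: x* = (0, 11).
  primal value c^T x* = 44.
Solving the dual: y* = (0, 0, 2).
  dual value b^T y* = 44.
Strong duality: c^T x* = b^T y*. Confirmed.

44


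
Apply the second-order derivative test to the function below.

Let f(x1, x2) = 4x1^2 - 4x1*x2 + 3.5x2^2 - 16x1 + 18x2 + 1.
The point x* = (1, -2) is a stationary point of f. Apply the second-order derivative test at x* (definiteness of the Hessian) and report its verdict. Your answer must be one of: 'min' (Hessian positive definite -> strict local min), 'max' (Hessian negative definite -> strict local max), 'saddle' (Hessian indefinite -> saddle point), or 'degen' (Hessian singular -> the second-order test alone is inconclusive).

Compute the Hessian H = grad^2 f:
  H = [[8, -4], [-4, 7]]
Verify stationarity: grad f(x*) = H x* + g = (0, 0).
Eigenvalues of H: 3.4689, 11.5311.
Both eigenvalues > 0, so H is positive definite -> x* is a strict local min.

min


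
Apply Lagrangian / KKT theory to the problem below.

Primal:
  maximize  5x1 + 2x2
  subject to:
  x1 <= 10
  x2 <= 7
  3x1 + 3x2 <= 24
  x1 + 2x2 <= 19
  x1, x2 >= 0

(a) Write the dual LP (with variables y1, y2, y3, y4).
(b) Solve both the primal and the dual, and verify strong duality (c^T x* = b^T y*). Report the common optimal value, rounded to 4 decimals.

The standard primal-dual pair for 'max c^T x s.t. A x <= b, x >= 0' is:
  Dual:  min b^T y  s.t.  A^T y >= c,  y >= 0.

So the dual LP is:
  minimize  10y1 + 7y2 + 24y3 + 19y4
  subject to:
    y1 + 3y3 + y4 >= 5
    y2 + 3y3 + 2y4 >= 2
    y1, y2, y3, y4 >= 0

Solving the primal: x* = (8, 0).
  primal value c^T x* = 40.
Solving the dual: y* = (0, 0, 1.6667, 0).
  dual value b^T y* = 40.
Strong duality: c^T x* = b^T y*. Confirmed.

40


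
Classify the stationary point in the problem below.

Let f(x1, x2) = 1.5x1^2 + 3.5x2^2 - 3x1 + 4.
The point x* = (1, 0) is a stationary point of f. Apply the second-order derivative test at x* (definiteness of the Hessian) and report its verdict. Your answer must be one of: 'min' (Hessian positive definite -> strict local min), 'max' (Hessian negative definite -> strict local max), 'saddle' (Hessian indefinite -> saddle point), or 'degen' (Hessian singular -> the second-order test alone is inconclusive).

Compute the Hessian H = grad^2 f:
  H = [[3, 0], [0, 7]]
Verify stationarity: grad f(x*) = H x* + g = (0, 0).
Eigenvalues of H: 3, 7.
Both eigenvalues > 0, so H is positive definite -> x* is a strict local min.

min


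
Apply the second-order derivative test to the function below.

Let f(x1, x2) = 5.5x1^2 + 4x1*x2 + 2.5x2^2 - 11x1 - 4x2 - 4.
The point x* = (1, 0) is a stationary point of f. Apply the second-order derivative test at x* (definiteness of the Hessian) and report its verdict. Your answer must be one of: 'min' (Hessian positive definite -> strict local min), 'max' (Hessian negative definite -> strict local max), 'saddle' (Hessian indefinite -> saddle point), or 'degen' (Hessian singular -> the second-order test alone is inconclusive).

Compute the Hessian H = grad^2 f:
  H = [[11, 4], [4, 5]]
Verify stationarity: grad f(x*) = H x* + g = (0, 0).
Eigenvalues of H: 3, 13.
Both eigenvalues > 0, so H is positive definite -> x* is a strict local min.

min


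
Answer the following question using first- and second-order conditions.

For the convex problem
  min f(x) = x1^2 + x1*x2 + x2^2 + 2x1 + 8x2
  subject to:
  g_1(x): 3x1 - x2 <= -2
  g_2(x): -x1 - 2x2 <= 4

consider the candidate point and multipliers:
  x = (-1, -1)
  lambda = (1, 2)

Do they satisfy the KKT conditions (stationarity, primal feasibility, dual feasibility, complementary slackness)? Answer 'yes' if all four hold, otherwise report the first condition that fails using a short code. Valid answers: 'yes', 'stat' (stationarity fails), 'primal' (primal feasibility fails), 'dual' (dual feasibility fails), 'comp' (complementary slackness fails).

Gradient of f: grad f(x) = Q x + c = (-1, 5)
Constraint values g_i(x) = a_i^T x - b_i:
  g_1((-1, -1)) = 0
  g_2((-1, -1)) = -1
Stationarity residual: grad f(x) + sum_i lambda_i a_i = (0, 0)
  -> stationarity OK
Primal feasibility (all g_i <= 0): OK
Dual feasibility (all lambda_i >= 0): OK
Complementary slackness (lambda_i * g_i(x) = 0 for all i): FAILS

Verdict: the first failing condition is complementary_slackness -> comp.

comp


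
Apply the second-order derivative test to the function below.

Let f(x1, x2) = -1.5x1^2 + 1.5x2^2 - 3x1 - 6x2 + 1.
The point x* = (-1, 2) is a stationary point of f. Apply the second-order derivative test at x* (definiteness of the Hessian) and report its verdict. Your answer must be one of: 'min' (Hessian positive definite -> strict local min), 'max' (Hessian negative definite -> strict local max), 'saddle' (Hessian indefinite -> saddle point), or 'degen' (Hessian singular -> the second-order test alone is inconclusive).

Compute the Hessian H = grad^2 f:
  H = [[-3, 0], [0, 3]]
Verify stationarity: grad f(x*) = H x* + g = (0, 0).
Eigenvalues of H: -3, 3.
Eigenvalues have mixed signs, so H is indefinite -> x* is a saddle point.

saddle


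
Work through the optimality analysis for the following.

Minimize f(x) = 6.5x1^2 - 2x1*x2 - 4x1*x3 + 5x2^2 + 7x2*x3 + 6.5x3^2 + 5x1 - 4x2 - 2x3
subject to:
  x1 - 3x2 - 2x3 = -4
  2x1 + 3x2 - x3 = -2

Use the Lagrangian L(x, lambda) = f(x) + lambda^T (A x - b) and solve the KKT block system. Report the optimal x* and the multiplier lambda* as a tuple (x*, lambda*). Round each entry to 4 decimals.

Form the Lagrangian:
  L(x, lambda) = (1/2) x^T Q x + c^T x + lambda^T (A x - b)
Stationarity (grad_x L = 0): Q x + c + A^T lambda = 0.
Primal feasibility: A x = b.

This gives the KKT block system:
  [ Q   A^T ] [ x     ]   [-c ]
  [ A    0  ] [ lambda ] = [ b ]

Solving the linear system:
  x*      = (-1.1197, 0.3732, 0.8803)
  lambda* = (6.4155, 3.7042)
  f(x*)   = 12.1092

x* = (-1.1197, 0.3732, 0.8803), lambda* = (6.4155, 3.7042)


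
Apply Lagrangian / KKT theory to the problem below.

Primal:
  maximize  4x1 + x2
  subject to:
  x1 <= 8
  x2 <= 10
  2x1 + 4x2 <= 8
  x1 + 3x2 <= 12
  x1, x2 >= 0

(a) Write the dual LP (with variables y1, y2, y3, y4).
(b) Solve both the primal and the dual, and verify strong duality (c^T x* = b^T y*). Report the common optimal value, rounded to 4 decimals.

The standard primal-dual pair for 'max c^T x s.t. A x <= b, x >= 0' is:
  Dual:  min b^T y  s.t.  A^T y >= c,  y >= 0.

So the dual LP is:
  minimize  8y1 + 10y2 + 8y3 + 12y4
  subject to:
    y1 + 2y3 + y4 >= 4
    y2 + 4y3 + 3y4 >= 1
    y1, y2, y3, y4 >= 0

Solving the primal: x* = (4, 0).
  primal value c^T x* = 16.
Solving the dual: y* = (0, 0, 2, 0).
  dual value b^T y* = 16.
Strong duality: c^T x* = b^T y*. Confirmed.

16


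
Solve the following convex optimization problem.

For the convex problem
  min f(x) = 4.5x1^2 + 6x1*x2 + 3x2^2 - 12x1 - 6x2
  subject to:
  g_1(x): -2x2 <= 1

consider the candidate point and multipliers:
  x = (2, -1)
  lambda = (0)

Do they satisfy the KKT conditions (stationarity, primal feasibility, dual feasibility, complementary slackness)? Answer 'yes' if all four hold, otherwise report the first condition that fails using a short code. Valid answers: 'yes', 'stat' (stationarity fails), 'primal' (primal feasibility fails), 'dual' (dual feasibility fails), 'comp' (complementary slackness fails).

Gradient of f: grad f(x) = Q x + c = (0, 0)
Constraint values g_i(x) = a_i^T x - b_i:
  g_1((2, -1)) = 1
Stationarity residual: grad f(x) + sum_i lambda_i a_i = (0, 0)
  -> stationarity OK
Primal feasibility (all g_i <= 0): FAILS
Dual feasibility (all lambda_i >= 0): OK
Complementary slackness (lambda_i * g_i(x) = 0 for all i): OK

Verdict: the first failing condition is primal_feasibility -> primal.

primal


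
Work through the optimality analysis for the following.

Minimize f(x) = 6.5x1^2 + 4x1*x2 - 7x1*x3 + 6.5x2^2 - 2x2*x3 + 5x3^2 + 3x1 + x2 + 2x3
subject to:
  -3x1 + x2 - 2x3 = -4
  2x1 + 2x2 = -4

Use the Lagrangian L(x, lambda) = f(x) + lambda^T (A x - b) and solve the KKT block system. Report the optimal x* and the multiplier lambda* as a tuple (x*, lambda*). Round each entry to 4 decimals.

Form the Lagrangian:
  L(x, lambda) = (1/2) x^T Q x + c^T x + lambda^T (A x - b)
Stationarity (grad_x L = 0): Q x + c + A^T lambda = 0.
Primal feasibility: A x = b.

This gives the KKT block system:
  [ Q   A^T ] [ x     ]   [-c ]
  [ A    0  ] [ lambda ] = [ b ]

Solving the linear system:
  x*      = (0.2179, -2.2179, 0.5641)
  lambda* = (5.2756, 11.4071)
  f(x*)   = 33.1474

x* = (0.2179, -2.2179, 0.5641), lambda* = (5.2756, 11.4071)


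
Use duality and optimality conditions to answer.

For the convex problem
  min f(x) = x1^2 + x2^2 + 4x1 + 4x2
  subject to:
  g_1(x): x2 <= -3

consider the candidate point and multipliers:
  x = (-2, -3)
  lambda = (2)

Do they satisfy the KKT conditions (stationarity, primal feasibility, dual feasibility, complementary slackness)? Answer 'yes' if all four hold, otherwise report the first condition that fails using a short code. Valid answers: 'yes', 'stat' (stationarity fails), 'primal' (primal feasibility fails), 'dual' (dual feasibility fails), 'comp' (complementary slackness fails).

Gradient of f: grad f(x) = Q x + c = (0, -2)
Constraint values g_i(x) = a_i^T x - b_i:
  g_1((-2, -3)) = 0
Stationarity residual: grad f(x) + sum_i lambda_i a_i = (0, 0)
  -> stationarity OK
Primal feasibility (all g_i <= 0): OK
Dual feasibility (all lambda_i >= 0): OK
Complementary slackness (lambda_i * g_i(x) = 0 for all i): OK

Verdict: yes, KKT holds.

yes


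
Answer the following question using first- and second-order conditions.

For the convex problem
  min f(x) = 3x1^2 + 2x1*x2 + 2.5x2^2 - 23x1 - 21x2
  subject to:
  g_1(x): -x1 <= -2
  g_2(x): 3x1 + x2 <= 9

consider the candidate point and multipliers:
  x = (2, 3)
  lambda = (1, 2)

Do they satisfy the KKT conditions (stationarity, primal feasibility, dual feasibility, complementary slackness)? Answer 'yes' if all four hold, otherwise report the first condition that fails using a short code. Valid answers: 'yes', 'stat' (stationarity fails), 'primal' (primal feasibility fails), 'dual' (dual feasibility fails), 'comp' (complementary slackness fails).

Gradient of f: grad f(x) = Q x + c = (-5, -2)
Constraint values g_i(x) = a_i^T x - b_i:
  g_1((2, 3)) = 0
  g_2((2, 3)) = 0
Stationarity residual: grad f(x) + sum_i lambda_i a_i = (0, 0)
  -> stationarity OK
Primal feasibility (all g_i <= 0): OK
Dual feasibility (all lambda_i >= 0): OK
Complementary slackness (lambda_i * g_i(x) = 0 for all i): OK

Verdict: yes, KKT holds.

yes


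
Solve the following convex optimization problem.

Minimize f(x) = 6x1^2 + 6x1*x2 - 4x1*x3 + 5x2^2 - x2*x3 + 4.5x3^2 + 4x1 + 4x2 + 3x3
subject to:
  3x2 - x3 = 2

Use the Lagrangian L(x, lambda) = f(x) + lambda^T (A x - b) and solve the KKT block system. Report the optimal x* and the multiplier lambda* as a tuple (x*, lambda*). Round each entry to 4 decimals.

Form the Lagrangian:
  L(x, lambda) = (1/2) x^T Q x + c^T x + lambda^T (A x - b)
Stationarity (grad_x L = 0): Q x + c + A^T lambda = 0.
Primal feasibility: A x = b.

This gives the KKT block system:
  [ Q   A^T ] [ x     ]   [-c ]
  [ A    0  ] [ lambda ] = [ b ]

Solving the linear system:
  x*      = (-0.7988, 0.4024, -0.7927)
  lambda* = (-1.3415)
  f(x*)   = -0.6402

x* = (-0.7988, 0.4024, -0.7927), lambda* = (-1.3415)


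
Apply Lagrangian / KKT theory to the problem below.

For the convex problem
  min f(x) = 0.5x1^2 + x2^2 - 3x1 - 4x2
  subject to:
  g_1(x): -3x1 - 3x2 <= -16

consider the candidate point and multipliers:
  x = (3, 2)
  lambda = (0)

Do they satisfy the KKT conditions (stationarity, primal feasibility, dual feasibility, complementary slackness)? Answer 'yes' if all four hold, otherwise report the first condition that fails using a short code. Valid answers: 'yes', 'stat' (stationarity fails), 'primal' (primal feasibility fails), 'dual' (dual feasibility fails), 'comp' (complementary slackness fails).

Gradient of f: grad f(x) = Q x + c = (0, 0)
Constraint values g_i(x) = a_i^T x - b_i:
  g_1((3, 2)) = 1
Stationarity residual: grad f(x) + sum_i lambda_i a_i = (0, 0)
  -> stationarity OK
Primal feasibility (all g_i <= 0): FAILS
Dual feasibility (all lambda_i >= 0): OK
Complementary slackness (lambda_i * g_i(x) = 0 for all i): OK

Verdict: the first failing condition is primal_feasibility -> primal.

primal


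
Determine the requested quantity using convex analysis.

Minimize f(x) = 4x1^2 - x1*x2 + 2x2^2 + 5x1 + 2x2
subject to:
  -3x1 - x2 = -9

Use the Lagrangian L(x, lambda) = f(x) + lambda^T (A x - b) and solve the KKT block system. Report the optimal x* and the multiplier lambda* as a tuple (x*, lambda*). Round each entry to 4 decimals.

Form the Lagrangian:
  L(x, lambda) = (1/2) x^T Q x + c^T x + lambda^T (A x - b)
Stationarity (grad_x L = 0): Q x + c + A^T lambda = 0.
Primal feasibility: A x = b.

This gives the KKT block system:
  [ Q   A^T ] [ x     ]   [-c ]
  [ A    0  ] [ lambda ] = [ b ]

Solving the linear system:
  x*      = (2.36, 1.92)
  lambda* = (7.32)
  f(x*)   = 40.76

x* = (2.36, 1.92), lambda* = (7.32)


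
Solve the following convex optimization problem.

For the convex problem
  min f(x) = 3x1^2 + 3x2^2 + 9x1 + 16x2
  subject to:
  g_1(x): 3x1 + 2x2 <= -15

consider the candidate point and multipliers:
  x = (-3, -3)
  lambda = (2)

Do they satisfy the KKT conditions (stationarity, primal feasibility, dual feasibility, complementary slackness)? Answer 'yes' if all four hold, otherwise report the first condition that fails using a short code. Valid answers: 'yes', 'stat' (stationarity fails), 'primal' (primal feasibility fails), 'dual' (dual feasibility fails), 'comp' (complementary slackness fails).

Gradient of f: grad f(x) = Q x + c = (-9, -2)
Constraint values g_i(x) = a_i^T x - b_i:
  g_1((-3, -3)) = 0
Stationarity residual: grad f(x) + sum_i lambda_i a_i = (-3, 2)
  -> stationarity FAILS
Primal feasibility (all g_i <= 0): OK
Dual feasibility (all lambda_i >= 0): OK
Complementary slackness (lambda_i * g_i(x) = 0 for all i): OK

Verdict: the first failing condition is stationarity -> stat.

stat


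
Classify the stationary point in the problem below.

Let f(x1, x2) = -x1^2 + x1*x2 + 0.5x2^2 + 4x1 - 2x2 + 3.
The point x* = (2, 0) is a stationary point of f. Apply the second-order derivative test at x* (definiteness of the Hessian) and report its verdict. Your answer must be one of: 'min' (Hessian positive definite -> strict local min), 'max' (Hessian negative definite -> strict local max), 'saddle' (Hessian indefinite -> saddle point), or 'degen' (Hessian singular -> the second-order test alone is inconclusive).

Compute the Hessian H = grad^2 f:
  H = [[-2, 1], [1, 1]]
Verify stationarity: grad f(x*) = H x* + g = (0, 0).
Eigenvalues of H: -2.3028, 1.3028.
Eigenvalues have mixed signs, so H is indefinite -> x* is a saddle point.

saddle


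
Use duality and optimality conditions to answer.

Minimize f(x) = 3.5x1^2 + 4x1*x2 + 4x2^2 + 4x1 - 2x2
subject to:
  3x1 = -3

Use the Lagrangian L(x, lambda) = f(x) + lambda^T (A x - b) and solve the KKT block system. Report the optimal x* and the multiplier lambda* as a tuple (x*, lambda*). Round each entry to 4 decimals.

Form the Lagrangian:
  L(x, lambda) = (1/2) x^T Q x + c^T x + lambda^T (A x - b)
Stationarity (grad_x L = 0): Q x + c + A^T lambda = 0.
Primal feasibility: A x = b.

This gives the KKT block system:
  [ Q   A^T ] [ x     ]   [-c ]
  [ A    0  ] [ lambda ] = [ b ]

Solving the linear system:
  x*      = (-1, 0.75)
  lambda* = (0)
  f(x*)   = -2.75

x* = (-1, 0.75), lambda* = (0)


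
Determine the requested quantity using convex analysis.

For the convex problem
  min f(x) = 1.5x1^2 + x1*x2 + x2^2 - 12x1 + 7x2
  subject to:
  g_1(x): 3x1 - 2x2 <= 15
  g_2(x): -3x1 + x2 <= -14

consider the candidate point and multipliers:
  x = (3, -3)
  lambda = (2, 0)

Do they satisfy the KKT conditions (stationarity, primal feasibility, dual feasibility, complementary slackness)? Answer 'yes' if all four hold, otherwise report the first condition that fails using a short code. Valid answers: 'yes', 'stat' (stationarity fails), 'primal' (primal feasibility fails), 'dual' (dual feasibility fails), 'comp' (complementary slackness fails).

Gradient of f: grad f(x) = Q x + c = (-6, 4)
Constraint values g_i(x) = a_i^T x - b_i:
  g_1((3, -3)) = 0
  g_2((3, -3)) = 2
Stationarity residual: grad f(x) + sum_i lambda_i a_i = (0, 0)
  -> stationarity OK
Primal feasibility (all g_i <= 0): FAILS
Dual feasibility (all lambda_i >= 0): OK
Complementary slackness (lambda_i * g_i(x) = 0 for all i): OK

Verdict: the first failing condition is primal_feasibility -> primal.

primal


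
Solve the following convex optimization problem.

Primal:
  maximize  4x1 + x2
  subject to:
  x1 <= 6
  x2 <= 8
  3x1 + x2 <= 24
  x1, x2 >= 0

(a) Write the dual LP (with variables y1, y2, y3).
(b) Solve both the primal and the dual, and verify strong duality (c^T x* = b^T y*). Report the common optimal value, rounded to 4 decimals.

The standard primal-dual pair for 'max c^T x s.t. A x <= b, x >= 0' is:
  Dual:  min b^T y  s.t.  A^T y >= c,  y >= 0.

So the dual LP is:
  minimize  6y1 + 8y2 + 24y3
  subject to:
    y1 + 3y3 >= 4
    y2 + y3 >= 1
    y1, y2, y3 >= 0

Solving the primal: x* = (6, 6).
  primal value c^T x* = 30.
Solving the dual: y* = (1, 0, 1).
  dual value b^T y* = 30.
Strong duality: c^T x* = b^T y*. Confirmed.

30


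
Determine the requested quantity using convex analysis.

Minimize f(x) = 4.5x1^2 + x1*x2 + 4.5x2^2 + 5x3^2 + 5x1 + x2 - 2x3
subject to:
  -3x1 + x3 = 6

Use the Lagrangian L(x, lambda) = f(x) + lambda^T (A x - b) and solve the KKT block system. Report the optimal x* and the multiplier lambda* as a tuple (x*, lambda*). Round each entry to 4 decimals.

Form the Lagrangian:
  L(x, lambda) = (1/2) x^T Q x + c^T x + lambda^T (A x - b)
Stationarity (grad_x L = 0): Q x + c + A^T lambda = 0.
Primal feasibility: A x = b.

This gives the KKT block system:
  [ Q   A^T ] [ x     ]   [-c ]
  [ A    0  ] [ lambda ] = [ b ]

Solving the linear system:
  x*      = (-1.809, 0.0899, 0.573)
  lambda* = (-3.7303)
  f(x*)   = 6.1404

x* = (-1.809, 0.0899, 0.573), lambda* = (-3.7303)


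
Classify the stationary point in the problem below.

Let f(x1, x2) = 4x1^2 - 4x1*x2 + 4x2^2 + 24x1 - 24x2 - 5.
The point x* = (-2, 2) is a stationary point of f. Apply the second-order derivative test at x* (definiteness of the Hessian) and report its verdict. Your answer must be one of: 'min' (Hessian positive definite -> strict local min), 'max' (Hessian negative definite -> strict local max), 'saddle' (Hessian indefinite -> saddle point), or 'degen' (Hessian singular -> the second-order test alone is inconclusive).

Compute the Hessian H = grad^2 f:
  H = [[8, -4], [-4, 8]]
Verify stationarity: grad f(x*) = H x* + g = (0, 0).
Eigenvalues of H: 4, 12.
Both eigenvalues > 0, so H is positive definite -> x* is a strict local min.

min


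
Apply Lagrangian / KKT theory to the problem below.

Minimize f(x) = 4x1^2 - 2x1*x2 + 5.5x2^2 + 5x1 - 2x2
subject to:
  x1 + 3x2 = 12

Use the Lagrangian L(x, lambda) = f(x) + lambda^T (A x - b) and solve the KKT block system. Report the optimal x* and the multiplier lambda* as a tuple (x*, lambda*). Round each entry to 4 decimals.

Form the Lagrangian:
  L(x, lambda) = (1/2) x^T Q x + c^T x + lambda^T (A x - b)
Stationarity (grad_x L = 0): Q x + c + A^T lambda = 0.
Primal feasibility: A x = b.

This gives the KKT block system:
  [ Q   A^T ] [ x     ]   [-c ]
  [ A    0  ] [ lambda ] = [ b ]

Solving the linear system:
  x*      = (1.6105, 3.4632)
  lambda* = (-10.9579)
  f(x*)   = 66.3105

x* = (1.6105, 3.4632), lambda* = (-10.9579)


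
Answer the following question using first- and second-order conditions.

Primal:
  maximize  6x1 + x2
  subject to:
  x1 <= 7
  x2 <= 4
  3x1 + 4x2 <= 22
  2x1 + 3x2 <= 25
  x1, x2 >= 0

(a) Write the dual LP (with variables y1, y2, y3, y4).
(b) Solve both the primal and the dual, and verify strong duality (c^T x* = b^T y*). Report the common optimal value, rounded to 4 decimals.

The standard primal-dual pair for 'max c^T x s.t. A x <= b, x >= 0' is:
  Dual:  min b^T y  s.t.  A^T y >= c,  y >= 0.

So the dual LP is:
  minimize  7y1 + 4y2 + 22y3 + 25y4
  subject to:
    y1 + 3y3 + 2y4 >= 6
    y2 + 4y3 + 3y4 >= 1
    y1, y2, y3, y4 >= 0

Solving the primal: x* = (7, 0.25).
  primal value c^T x* = 42.25.
Solving the dual: y* = (5.25, 0, 0.25, 0).
  dual value b^T y* = 42.25.
Strong duality: c^T x* = b^T y*. Confirmed.

42.25


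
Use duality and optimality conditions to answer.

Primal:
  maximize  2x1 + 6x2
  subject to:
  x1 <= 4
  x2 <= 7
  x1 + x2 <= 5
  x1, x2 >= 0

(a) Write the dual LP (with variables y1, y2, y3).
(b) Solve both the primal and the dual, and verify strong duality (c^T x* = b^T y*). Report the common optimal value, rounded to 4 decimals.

The standard primal-dual pair for 'max c^T x s.t. A x <= b, x >= 0' is:
  Dual:  min b^T y  s.t.  A^T y >= c,  y >= 0.

So the dual LP is:
  minimize  4y1 + 7y2 + 5y3
  subject to:
    y1 + y3 >= 2
    y2 + y3 >= 6
    y1, y2, y3 >= 0

Solving the primal: x* = (0, 5).
  primal value c^T x* = 30.
Solving the dual: y* = (0, 0, 6).
  dual value b^T y* = 30.
Strong duality: c^T x* = b^T y*. Confirmed.

30


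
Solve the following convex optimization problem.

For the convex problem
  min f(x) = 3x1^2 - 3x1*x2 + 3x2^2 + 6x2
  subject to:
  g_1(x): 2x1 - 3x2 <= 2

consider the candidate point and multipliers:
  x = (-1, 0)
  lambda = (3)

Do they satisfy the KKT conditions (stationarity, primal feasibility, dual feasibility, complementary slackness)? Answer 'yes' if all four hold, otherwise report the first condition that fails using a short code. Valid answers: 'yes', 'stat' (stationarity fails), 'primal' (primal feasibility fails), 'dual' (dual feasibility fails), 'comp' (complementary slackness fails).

Gradient of f: grad f(x) = Q x + c = (-6, 9)
Constraint values g_i(x) = a_i^T x - b_i:
  g_1((-1, 0)) = -4
Stationarity residual: grad f(x) + sum_i lambda_i a_i = (0, 0)
  -> stationarity OK
Primal feasibility (all g_i <= 0): OK
Dual feasibility (all lambda_i >= 0): OK
Complementary slackness (lambda_i * g_i(x) = 0 for all i): FAILS

Verdict: the first failing condition is complementary_slackness -> comp.

comp


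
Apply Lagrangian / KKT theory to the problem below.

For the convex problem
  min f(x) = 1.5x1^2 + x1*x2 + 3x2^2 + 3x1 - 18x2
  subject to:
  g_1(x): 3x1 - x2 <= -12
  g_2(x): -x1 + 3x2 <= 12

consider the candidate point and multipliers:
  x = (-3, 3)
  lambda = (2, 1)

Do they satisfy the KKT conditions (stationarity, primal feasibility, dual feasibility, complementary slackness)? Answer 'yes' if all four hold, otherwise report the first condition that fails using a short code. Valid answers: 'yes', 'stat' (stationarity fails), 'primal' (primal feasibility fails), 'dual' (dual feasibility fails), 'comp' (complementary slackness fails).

Gradient of f: grad f(x) = Q x + c = (-3, -3)
Constraint values g_i(x) = a_i^T x - b_i:
  g_1((-3, 3)) = 0
  g_2((-3, 3)) = 0
Stationarity residual: grad f(x) + sum_i lambda_i a_i = (2, -2)
  -> stationarity FAILS
Primal feasibility (all g_i <= 0): OK
Dual feasibility (all lambda_i >= 0): OK
Complementary slackness (lambda_i * g_i(x) = 0 for all i): OK

Verdict: the first failing condition is stationarity -> stat.

stat


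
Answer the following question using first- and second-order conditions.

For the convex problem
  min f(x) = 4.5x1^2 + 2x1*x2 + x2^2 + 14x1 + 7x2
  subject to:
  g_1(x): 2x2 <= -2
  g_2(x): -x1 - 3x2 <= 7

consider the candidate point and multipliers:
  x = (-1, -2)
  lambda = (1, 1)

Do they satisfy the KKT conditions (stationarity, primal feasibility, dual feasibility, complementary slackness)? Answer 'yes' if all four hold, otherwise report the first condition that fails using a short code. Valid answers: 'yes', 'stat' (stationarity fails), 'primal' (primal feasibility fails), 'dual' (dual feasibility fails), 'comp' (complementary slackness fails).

Gradient of f: grad f(x) = Q x + c = (1, 1)
Constraint values g_i(x) = a_i^T x - b_i:
  g_1((-1, -2)) = -2
  g_2((-1, -2)) = 0
Stationarity residual: grad f(x) + sum_i lambda_i a_i = (0, 0)
  -> stationarity OK
Primal feasibility (all g_i <= 0): OK
Dual feasibility (all lambda_i >= 0): OK
Complementary slackness (lambda_i * g_i(x) = 0 for all i): FAILS

Verdict: the first failing condition is complementary_slackness -> comp.

comp


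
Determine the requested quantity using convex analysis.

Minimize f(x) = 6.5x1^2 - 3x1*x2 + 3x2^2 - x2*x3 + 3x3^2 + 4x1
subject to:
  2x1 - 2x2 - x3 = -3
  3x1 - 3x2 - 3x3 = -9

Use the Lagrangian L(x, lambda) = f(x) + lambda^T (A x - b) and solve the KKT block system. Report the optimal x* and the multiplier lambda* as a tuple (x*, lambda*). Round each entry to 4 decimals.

Form the Lagrangian:
  L(x, lambda) = (1/2) x^T Q x + c^T x + lambda^T (A x - b)
Stationarity (grad_x L = 0): Q x + c + A^T lambda = 0.
Primal feasibility: A x = b.

This gives the KKT block system:
  [ Q   A^T ] [ x     ]   [-c ]
  [ A    0  ] [ lambda ] = [ b ]

Solving the linear system:
  x*      = (-0.0769, -0.0769, 3)
  lambda* = (-21.3077, 13.1282)
  f(x*)   = 26.9615

x* = (-0.0769, -0.0769, 3), lambda* = (-21.3077, 13.1282)


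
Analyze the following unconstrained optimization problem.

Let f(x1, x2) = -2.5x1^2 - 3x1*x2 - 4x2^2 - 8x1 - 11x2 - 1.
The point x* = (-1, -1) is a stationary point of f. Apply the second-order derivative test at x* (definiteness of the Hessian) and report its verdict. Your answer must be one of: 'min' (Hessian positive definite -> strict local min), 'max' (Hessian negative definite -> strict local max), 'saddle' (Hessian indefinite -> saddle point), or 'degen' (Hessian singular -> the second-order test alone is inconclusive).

Compute the Hessian H = grad^2 f:
  H = [[-5, -3], [-3, -8]]
Verify stationarity: grad f(x*) = H x* + g = (0, 0).
Eigenvalues of H: -9.8541, -3.1459.
Both eigenvalues < 0, so H is negative definite -> x* is a strict local max.

max


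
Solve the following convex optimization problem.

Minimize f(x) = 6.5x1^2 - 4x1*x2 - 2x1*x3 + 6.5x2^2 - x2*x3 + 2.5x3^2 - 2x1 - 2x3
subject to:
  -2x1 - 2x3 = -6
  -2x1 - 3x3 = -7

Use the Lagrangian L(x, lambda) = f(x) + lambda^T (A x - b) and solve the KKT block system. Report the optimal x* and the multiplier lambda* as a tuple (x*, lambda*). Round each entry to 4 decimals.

Form the Lagrangian:
  L(x, lambda) = (1/2) x^T Q x + c^T x + lambda^T (A x - b)
Stationarity (grad_x L = 0): Q x + c + A^T lambda = 0.
Primal feasibility: A x = b.

This gives the KKT block system:
  [ Q   A^T ] [ x     ]   [-c ]
  [ A    0  ] [ lambda ] = [ b ]

Solving the linear system:
  x*      = (2, 0.6923, 1)
  lambda* = (30.5385, -20.9231)
  f(x*)   = 15.3846

x* = (2, 0.6923, 1), lambda* = (30.5385, -20.9231)


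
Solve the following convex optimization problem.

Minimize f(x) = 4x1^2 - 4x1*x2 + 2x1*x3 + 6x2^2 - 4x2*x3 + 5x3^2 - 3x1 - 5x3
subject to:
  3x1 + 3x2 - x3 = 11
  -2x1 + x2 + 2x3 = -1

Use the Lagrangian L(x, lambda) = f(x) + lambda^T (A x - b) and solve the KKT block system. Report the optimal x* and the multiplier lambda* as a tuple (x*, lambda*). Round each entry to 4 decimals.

Form the Lagrangian:
  L(x, lambda) = (1/2) x^T Q x + c^T x + lambda^T (A x - b)
Stationarity (grad_x L = 0): Q x + c + A^T lambda = 0.
Primal feasibility: A x = b.

This gives the KKT block system:
  [ Q   A^T ] [ x     ]   [-c ]
  [ A    0  ] [ lambda ] = [ b ]

Solving the linear system:
  x*      = (2.0825, 1.81, 0.6775)
  lambda* = (-3.2373, -0.9685)
  f(x*)   = 12.5032

x* = (2.0825, 1.81, 0.6775), lambda* = (-3.2373, -0.9685)


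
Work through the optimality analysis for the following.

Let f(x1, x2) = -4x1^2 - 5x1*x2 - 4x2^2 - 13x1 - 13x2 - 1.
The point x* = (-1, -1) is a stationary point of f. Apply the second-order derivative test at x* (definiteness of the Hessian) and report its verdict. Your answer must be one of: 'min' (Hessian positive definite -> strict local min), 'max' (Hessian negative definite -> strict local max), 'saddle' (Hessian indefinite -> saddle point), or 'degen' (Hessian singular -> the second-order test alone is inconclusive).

Compute the Hessian H = grad^2 f:
  H = [[-8, -5], [-5, -8]]
Verify stationarity: grad f(x*) = H x* + g = (0, 0).
Eigenvalues of H: -13, -3.
Both eigenvalues < 0, so H is negative definite -> x* is a strict local max.

max


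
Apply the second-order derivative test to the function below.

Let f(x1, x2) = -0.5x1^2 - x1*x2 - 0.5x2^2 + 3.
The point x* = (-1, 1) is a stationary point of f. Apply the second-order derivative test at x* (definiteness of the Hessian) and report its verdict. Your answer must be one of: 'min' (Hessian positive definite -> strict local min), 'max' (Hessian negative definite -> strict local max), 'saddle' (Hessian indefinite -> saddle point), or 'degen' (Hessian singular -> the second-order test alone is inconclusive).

Compute the Hessian H = grad^2 f:
  H = [[-1, -1], [-1, -1]]
Verify stationarity: grad f(x*) = H x* + g = (0, 0).
Eigenvalues of H: -2, 0.
H has a zero eigenvalue (singular; negative semidefinite but not definite), so H is neither positive definite, negative definite, nor indefinite. The second-order test alone is inconclusive -> degen.
(Indeed, f is constant along the null direction of H through x*, so x* is not a strict local extremum.)

degen


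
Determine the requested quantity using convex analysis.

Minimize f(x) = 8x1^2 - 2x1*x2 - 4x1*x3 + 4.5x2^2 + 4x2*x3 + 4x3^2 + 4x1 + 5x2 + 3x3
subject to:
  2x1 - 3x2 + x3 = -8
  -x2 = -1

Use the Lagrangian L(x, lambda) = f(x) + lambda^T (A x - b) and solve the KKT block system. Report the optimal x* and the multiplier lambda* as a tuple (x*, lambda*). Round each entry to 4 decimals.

Form the Lagrangian:
  L(x, lambda) = (1/2) x^T Q x + c^T x + lambda^T (A x - b)
Stationarity (grad_x L = 0): Q x + c + A^T lambda = 0.
Primal feasibility: A x = b.

This gives the KKT block system:
  [ Q   A^T ] [ x     ]   [-c ]
  [ A    0  ] [ lambda ] = [ b ]

Solving the linear system:
  x*      = (-1.375, 1, -2.25)
  lambda* = (5.5, -8.75)
  f(x*)   = 14

x* = (-1.375, 1, -2.25), lambda* = (5.5, -8.75)


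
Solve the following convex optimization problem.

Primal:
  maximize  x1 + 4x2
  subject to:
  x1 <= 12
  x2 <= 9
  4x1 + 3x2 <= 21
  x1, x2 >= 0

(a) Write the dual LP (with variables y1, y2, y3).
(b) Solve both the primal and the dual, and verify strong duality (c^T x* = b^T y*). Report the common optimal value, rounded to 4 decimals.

The standard primal-dual pair for 'max c^T x s.t. A x <= b, x >= 0' is:
  Dual:  min b^T y  s.t.  A^T y >= c,  y >= 0.

So the dual LP is:
  minimize  12y1 + 9y2 + 21y3
  subject to:
    y1 + 4y3 >= 1
    y2 + 3y3 >= 4
    y1, y2, y3 >= 0

Solving the primal: x* = (0, 7).
  primal value c^T x* = 28.
Solving the dual: y* = (0, 0, 1.3333).
  dual value b^T y* = 28.
Strong duality: c^T x* = b^T y*. Confirmed.

28


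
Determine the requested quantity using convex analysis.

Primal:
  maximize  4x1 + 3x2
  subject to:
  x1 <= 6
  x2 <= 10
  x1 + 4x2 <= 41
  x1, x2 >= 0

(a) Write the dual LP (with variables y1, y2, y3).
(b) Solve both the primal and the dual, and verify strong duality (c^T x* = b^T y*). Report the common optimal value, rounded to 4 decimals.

The standard primal-dual pair for 'max c^T x s.t. A x <= b, x >= 0' is:
  Dual:  min b^T y  s.t.  A^T y >= c,  y >= 0.

So the dual LP is:
  minimize  6y1 + 10y2 + 41y3
  subject to:
    y1 + y3 >= 4
    y2 + 4y3 >= 3
    y1, y2, y3 >= 0

Solving the primal: x* = (6, 8.75).
  primal value c^T x* = 50.25.
Solving the dual: y* = (3.25, 0, 0.75).
  dual value b^T y* = 50.25.
Strong duality: c^T x* = b^T y*. Confirmed.

50.25


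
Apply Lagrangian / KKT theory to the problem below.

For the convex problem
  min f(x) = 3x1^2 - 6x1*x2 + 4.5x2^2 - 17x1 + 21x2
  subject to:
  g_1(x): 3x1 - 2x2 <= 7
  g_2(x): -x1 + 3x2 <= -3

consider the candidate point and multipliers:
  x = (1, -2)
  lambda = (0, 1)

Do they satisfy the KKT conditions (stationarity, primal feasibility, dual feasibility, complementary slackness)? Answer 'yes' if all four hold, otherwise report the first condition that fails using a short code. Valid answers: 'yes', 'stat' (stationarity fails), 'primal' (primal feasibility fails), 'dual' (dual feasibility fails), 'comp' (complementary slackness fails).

Gradient of f: grad f(x) = Q x + c = (1, -3)
Constraint values g_i(x) = a_i^T x - b_i:
  g_1((1, -2)) = 0
  g_2((1, -2)) = -4
Stationarity residual: grad f(x) + sum_i lambda_i a_i = (0, 0)
  -> stationarity OK
Primal feasibility (all g_i <= 0): OK
Dual feasibility (all lambda_i >= 0): OK
Complementary slackness (lambda_i * g_i(x) = 0 for all i): FAILS

Verdict: the first failing condition is complementary_slackness -> comp.

comp
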